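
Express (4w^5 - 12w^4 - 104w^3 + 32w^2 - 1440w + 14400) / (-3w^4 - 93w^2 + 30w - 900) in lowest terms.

(-4w^3 + 20w^2 + 144w - 720)/(3w^2 - 6w + 45)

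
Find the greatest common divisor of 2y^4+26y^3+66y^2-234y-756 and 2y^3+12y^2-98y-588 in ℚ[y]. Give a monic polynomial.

y^2+13y+42

Repeated division with remainder:
  2y^4+26y^3+66y^2-234y-756 = (y+7)(2y^3+12y^2-98y-588) + (80y^2+1040y+3360)
  2y^3+12y^2-98y-588 = ((1/40)y-7/40)(80y^2+1040y+3360) + (0)
Last nonzero remainder: 80y^2+1040y+3360. Dividing through by 80 gives the monic gcd y^2+13y+42.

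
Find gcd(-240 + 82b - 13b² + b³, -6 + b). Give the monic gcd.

-6 + b

Repeated division with remainder:
  b³ - 13b² + 82b - 240 = (b² - 7b + 40)(b - 6) + (0)
The last nonzero remainder b - 6 is already monic.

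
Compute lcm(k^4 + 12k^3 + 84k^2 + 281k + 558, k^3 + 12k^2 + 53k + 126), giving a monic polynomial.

Repeated division with remainder:
  k^4 + 12k^3 + 84k^2 + 281k + 558 = (k)(k^3 + 12k^2 + 53k + 126) + (31k^2 + 155k + 558)
  k^3 + 12k^2 + 53k + 126 = ((1/31)k + 7/31)(31k^2 + 155k + 558) + (0)
Last nonzero remainder: 31k^2 + 155k + 558. Dividing through by 31 gives the monic gcd k^2 + 5k + 18.
Then lcm(f, g) = f·g / gcd(f, g); expanding and making the result monic gives the answer.

k^5 + 19k^4 + 168k^3 + 869k^2 + 2525k + 3906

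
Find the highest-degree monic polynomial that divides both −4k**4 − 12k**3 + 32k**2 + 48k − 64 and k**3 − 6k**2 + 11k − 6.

By polynomial division,
  −4k**4 − 12k**3 + 32k**2 + 48k − 64 = (−4k − 36)(k**3 − 6k**2 + 11k − 6) + (−140k**2 + 420k − 280)
  k**3 − 6k**2 + 11k − 6 = (−(1/140)k + 3/140)(−140k**2 + 420k − 280) + (0)
Last nonzero remainder: −140k**2 + 420k − 280. Dividing through by −140 gives the monic gcd k**2 − 3k + 2.

k**2 − 3k + 2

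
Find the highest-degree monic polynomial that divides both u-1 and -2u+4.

1

Apply the Euclidean algorithm:
  u-1 = (-1/2)(-2u+4) + (1)
  -2u+4 = (-2u+4)(1) + (0)
The last nonzero remainder is the constant 1, so the polynomials are coprime and gcd = 1.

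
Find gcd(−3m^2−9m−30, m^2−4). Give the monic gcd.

1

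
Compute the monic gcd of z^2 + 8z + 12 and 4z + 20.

1

Euclidean algorithm in ℚ[z]:
  z^2 + 8z + 12 = ((1/4)z + 3/4)(4z + 20) + (−3)
  4z + 20 = (−(4/3)z − 20/3)(−3) + (0)
The last nonzero remainder is the constant −3, so the polynomials are coprime and gcd = 1.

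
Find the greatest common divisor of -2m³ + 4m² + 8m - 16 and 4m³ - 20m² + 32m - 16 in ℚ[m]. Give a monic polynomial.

m² - 4m + 4

Repeated division with remainder:
  -2m³ + 4m² + 8m - 16 = (-1/2)(4m³ - 20m² + 32m - 16) + (-6m² + 24m - 24)
  4m³ - 20m² + 32m - 16 = (-(2/3)m + 2/3)(-6m² + 24m - 24) + (0)
Last nonzero remainder: -6m² + 24m - 24. Dividing through by -6 gives the monic gcd m² - 4m + 4.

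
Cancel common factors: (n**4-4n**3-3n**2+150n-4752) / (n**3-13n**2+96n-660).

Euclidean algorithm in ℚ[n]:
  n**4-4n**3-3n**2+150n-4752 = (n+9)(n**3-13n**2+96n-660) + (18n**2-54n+1188)
  n**3-13n**2+96n-660 = ((1/18)n-5/9)(18n**2-54n+1188) + (0)
Last nonzero remainder: 18n**2-54n+1188. Dividing through by 18 gives the monic gcd n**2-3n+66.
Cancel n**2-3n+66 from numerator and denominator to get the reduced form.

(n**2-n-72)/(n-10)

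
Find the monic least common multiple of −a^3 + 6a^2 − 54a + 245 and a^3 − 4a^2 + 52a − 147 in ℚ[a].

a^4 − 9a^3 + 72a^2 − 407a + 735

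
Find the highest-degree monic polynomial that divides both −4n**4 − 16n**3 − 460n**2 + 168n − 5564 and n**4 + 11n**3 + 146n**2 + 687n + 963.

n**2 + 5n + 107

By polynomial division,
  −4n**4 − 16n**3 − 460n**2 + 168n − 5564 = (−4)(n**4 + 11n**3 + 146n**2 + 687n + 963) + (28n**3 + 124n**2 + 2916n − 1712)
  n**4 + 11n**3 + 146n**2 + 687n + 963 = ((1/28)n + 23/98)(28n**3 + 124n**2 + 2916n − 1712) + ((625/49)n**2 + (3125/49)n + 66875/49)
  28n**3 + 124n**2 + 2916n − 1712 = ((1372/625)n − 784/625)((625/49)n**2 + (3125/49)n + 66875/49) + (0)
Last nonzero remainder: (625/49)n**2 + (3125/49)n + 66875/49. Dividing through by 625/49 gives the monic gcd n**2 + 5n + 107.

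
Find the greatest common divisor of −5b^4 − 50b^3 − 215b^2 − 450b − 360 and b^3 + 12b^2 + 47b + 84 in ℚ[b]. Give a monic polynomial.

Repeated division with remainder:
  −5b^4 − 50b^3 − 215b^2 − 450b − 360 = (−5b + 10)(b^3 + 12b^2 + 47b + 84) + (−100b^2 − 500b − 1200)
  b^3 + 12b^2 + 47b + 84 = (−(1/100)b − 7/100)(−100b^2 − 500b − 1200) + (0)
Last nonzero remainder: −100b^2 − 500b − 1200. Dividing through by −100 gives the monic gcd b^2 + 5b + 12.

b^2 + 5b + 12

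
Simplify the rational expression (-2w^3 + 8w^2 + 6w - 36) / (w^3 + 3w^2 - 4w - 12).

Repeated division with remainder:
  -2w^3 + 8w^2 + 6w - 36 = (-2)(w^3 + 3w^2 - 4w - 12) + (14w^2 - 2w - 60)
  w^3 + 3w^2 - 4w - 12 = ((1/14)w + 11/49)(14w^2 - 2w - 60) + ((36/49)w + 72/49)
  14w^2 - 2w - 60 = ((343/18)w - 245/6)((36/49)w + 72/49) + (0)
Last nonzero remainder: (36/49)w + 72/49. Dividing through by 36/49 gives the monic gcd w + 2.
Cancel w + 2 from numerator and denominator to get the reduced form.

(-2w^2 + 12w - 18)/(w^2 + w - 6)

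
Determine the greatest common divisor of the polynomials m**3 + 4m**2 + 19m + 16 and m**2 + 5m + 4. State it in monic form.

m + 1

Euclidean algorithm in ℚ[m]:
  m**3 + 4m**2 + 19m + 16 = (m − 1)(m**2 + 5m + 4) + (20m + 20)
  m**2 + 5m + 4 = ((1/20)m + 1/5)(20m + 20) + (0)
Last nonzero remainder: 20m + 20. Dividing through by 20 gives the monic gcd m + 1.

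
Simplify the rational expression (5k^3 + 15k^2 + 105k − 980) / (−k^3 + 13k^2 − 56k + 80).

(−5k^2 − 35k − 245)/(k^2 − 9k + 20)

Euclidean algorithm in ℚ[k]:
  5k^3 + 15k^2 + 105k − 980 = (−5)(−k^3 + 13k^2 − 56k + 80) + (80k^2 − 175k − 580)
  −k^3 + 13k^2 − 56k + 80 = (−(1/80)k + 173/1280)(80k^2 − 175k − 580) + (−(10137/256)k + 10137/64)
  80k^2 − 175k − 580 = (−(20480/10137)k − 37120/10137)(−(10137/256)k + 10137/64) + (0)
Last nonzero remainder: −(10137/256)k + 10137/64. Dividing through by −10137/256 gives the monic gcd k − 4.
Cancel k − 4 from numerator and denominator to get the reduced form.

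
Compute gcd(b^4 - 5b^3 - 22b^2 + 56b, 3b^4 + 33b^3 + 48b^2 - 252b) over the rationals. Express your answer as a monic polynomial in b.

b^2 - 2b

Euclidean algorithm in ℚ[b]:
  b^4 - 5b^3 - 22b^2 + 56b = (1/3)(3b^4 + 33b^3 + 48b^2 - 252b) + (-16b^3 - 38b^2 + 140b)
  3b^4 + 33b^3 + 48b^2 - 252b = (-(3/16)b - 207/128)(-16b^3 - 38b^2 + 140b) + ((819/64)b^2 - (819/32)b)
  -16b^3 - 38b^2 + 140b = (-(1024/819)b - 640/117)((819/64)b^2 - (819/32)b) + (0)
Last nonzero remainder: (819/64)b^2 - (819/32)b. Dividing through by 819/64 gives the monic gcd b^2 - 2b.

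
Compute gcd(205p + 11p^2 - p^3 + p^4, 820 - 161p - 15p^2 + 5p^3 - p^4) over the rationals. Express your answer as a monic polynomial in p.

205 + 11p - p^2 + p^3

Repeated division with remainder:
  p^4 - p^3 + 11p^2 + 205p = (-1)(-p^4 + 5p^3 - 15p^2 - 161p + 820) + (4p^3 - 4p^2 + 44p + 820)
  -p^4 + 5p^3 - 15p^2 - 161p + 820 = (-(1/4)p + 1)(4p^3 - 4p^2 + 44p + 820) + (0)
Last nonzero remainder: 4p^3 - 4p^2 + 44p + 820. Dividing through by 4 gives the monic gcd p^3 - p^2 + 11p + 205.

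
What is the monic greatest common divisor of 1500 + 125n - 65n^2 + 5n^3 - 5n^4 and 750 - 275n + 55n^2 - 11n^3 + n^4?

25 + n^2

By polynomial division,
  -5n^4 + 5n^3 - 65n^2 + 125n + 1500 = (-5)(n^4 - 11n^3 + 55n^2 - 275n + 750) + (-50n^3 + 210n^2 - 1250n + 5250)
  n^4 - 11n^3 + 55n^2 - 275n + 750 = (-(1/50)n + 17/125)(-50n^3 + 210n^2 - 1250n + 5250) + ((36/25)n^2 + 36)
  -50n^3 + 210n^2 - 1250n + 5250 = (-(625/18)n + 875/6)((36/25)n^2 + 36) + (0)
Last nonzero remainder: (36/25)n^2 + 36. Dividing through by 36/25 gives the monic gcd n^2 + 25.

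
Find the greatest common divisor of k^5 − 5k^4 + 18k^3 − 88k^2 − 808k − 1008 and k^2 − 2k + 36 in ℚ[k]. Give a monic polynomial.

Euclidean algorithm in ℚ[k]:
  k^5 − 5k^4 + 18k^3 − 88k^2 − 808k − 1008 = (k^3 − 3k^2 − 24k − 28)(k^2 − 2k + 36) + (0)
The last nonzero remainder k^2 − 2k + 36 is already monic.

k^2 − 2k + 36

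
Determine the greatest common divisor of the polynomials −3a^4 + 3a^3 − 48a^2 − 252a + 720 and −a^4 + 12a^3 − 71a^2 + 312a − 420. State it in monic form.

Euclidean algorithm in ℚ[a]:
  −3a^4 + 3a^3 − 48a^2 − 252a + 720 = (3)(−a^4 + 12a^3 − 71a^2 + 312a − 420) + (−33a^3 + 165a^2 − 1188a + 1980)
  −a^4 + 12a^3 − 71a^2 + 312a − 420 = ((1/33)a − 7/33)(−33a^3 + 165a^2 − 1188a + 1980) + (0)
Last nonzero remainder: −33a^3 + 165a^2 − 1188a + 1980. Dividing through by −33 gives the monic gcd a^3 − 5a^2 + 36a − 60.

a^3 − 5a^2 + 36a − 60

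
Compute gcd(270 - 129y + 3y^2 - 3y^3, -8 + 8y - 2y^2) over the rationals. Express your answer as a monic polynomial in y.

-2 + y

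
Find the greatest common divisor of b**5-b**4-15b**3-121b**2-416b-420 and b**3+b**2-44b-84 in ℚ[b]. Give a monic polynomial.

b**2-5b-14

Apply the Euclidean algorithm:
  b**5-b**4-15b**3-121b**2-416b-420 = (b**2-2b+31)(b**3+b**2-44b-84) + (-156b**2+780b+2184)
  b**3+b**2-44b-84 = (-(1/156)b-1/26)(-156b**2+780b+2184) + (0)
Last nonzero remainder: -156b**2+780b+2184. Dividing through by -156 gives the monic gcd b**2-5b-14.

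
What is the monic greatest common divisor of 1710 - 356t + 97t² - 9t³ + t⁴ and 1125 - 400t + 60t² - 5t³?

By polynomial division,
  t⁴ - 9t³ + 97t² - 356t + 1710 = (-(1/5)t - 3/5)(-5t³ + 60t² - 400t + 1125) + (53t² - 371t + 2385)
  -5t³ + 60t² - 400t + 1125 = (-(5/53)t + 25/53)(53t² - 371t + 2385) + (0)
Last nonzero remainder: 53t² - 371t + 2385. Dividing through by 53 gives the monic gcd t² - 7t + 45.

45 - 7t + t²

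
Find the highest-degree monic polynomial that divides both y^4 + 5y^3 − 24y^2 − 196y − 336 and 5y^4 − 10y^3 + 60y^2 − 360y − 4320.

Apply the Euclidean algorithm:
  y^4 + 5y^3 − 24y^2 − 196y − 336 = (1/5)(5y^4 − 10y^3 + 60y^2 − 360y − 4320) + (7y^3 − 36y^2 − 124y + 528)
  5y^4 − 10y^3 + 60y^2 − 360y − 4320 = ((5/7)y + 110/49)(7y^3 − 36y^2 − 124y + 528) + ((11240/49)y^2 − (22480/49)y − 269760/49)
  7y^3 − 36y^2 − 124y + 528 = ((343/11240)y − 539/5620)((11240/49)y^2 − (22480/49)y − 269760/49) + (0)
Last nonzero remainder: (11240/49)y^2 − (22480/49)y − 269760/49. Dividing through by 11240/49 gives the monic gcd y^2 − 2y − 24.

y^2 − 2y − 24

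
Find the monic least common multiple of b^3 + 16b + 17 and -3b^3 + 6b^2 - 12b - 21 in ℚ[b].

b^5 - 3b^4 + 23b^3 - 31b^2 + 61b + 119

Apply the Euclidean algorithm:
  b^3 + 16b + 17 = (-1/3)(-3b^3 + 6b^2 - 12b - 21) + (2b^2 + 12b + 10)
  -3b^3 + 6b^2 - 12b - 21 = (-(3/2)b + 12)(2b^2 + 12b + 10) + (-141b - 141)
  2b^2 + 12b + 10 = (-(2/141)b - 10/141)(-141b - 141) + (0)
Last nonzero remainder: -141b - 141. Dividing through by -141 gives the monic gcd b + 1.
Then lcm(f, g) = f·g / gcd(f, g); expanding and making the result monic gives the answer.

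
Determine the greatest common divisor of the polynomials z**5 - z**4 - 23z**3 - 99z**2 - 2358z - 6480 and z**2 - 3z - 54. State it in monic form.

z**2 - 3z - 54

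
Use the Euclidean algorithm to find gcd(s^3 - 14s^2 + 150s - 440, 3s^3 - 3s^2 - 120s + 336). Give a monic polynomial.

s - 4

By polynomial division,
  s^3 - 14s^2 + 150s - 440 = (1/3)(3s^3 - 3s^2 - 120s + 336) + (-13s^2 + 190s - 552)
  3s^3 - 3s^2 - 120s + 336 = (-(3/13)s - 531/169)(-13s^2 + 190s - 552) + ((59082/169)s - 236328/169)
  -13s^2 + 190s - 552 = (-(2197/59082)s + 3887/9847)((59082/169)s - 236328/169) + (0)
Last nonzero remainder: (59082/169)s - 236328/169. Dividing through by 59082/169 gives the monic gcd s - 4.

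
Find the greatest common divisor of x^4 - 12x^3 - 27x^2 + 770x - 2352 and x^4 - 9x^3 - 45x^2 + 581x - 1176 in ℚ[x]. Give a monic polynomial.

x^3 - 6x^2 - 63x + 392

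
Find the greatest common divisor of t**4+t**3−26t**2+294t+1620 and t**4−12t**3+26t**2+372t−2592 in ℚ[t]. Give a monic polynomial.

t**3−4t**2−6t+324

Repeated division with remainder:
  t**4+t**3−26t**2+294t+1620 = (t**4−12t**3+26t**2+372t−2592) + (13t**3−52t**2−78t+4212)
  t**4−12t**3+26t**2+372t−2592 = ((1/13)t−8/13)(13t**3−52t**2−78t+4212) + (0)
Last nonzero remainder: 13t**3−52t**2−78t+4212. Dividing through by 13 gives the monic gcd t**3−4t**2−6t+324.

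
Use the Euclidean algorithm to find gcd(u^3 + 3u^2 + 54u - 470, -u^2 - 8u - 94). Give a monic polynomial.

u^2 + 8u + 94

By polynomial division,
  u^3 + 3u^2 + 54u - 470 = (-u + 5)(-u^2 - 8u - 94) + (0)
Last nonzero remainder: -u^2 - 8u - 94. Dividing through by -1 gives the monic gcd u^2 + 8u + 94.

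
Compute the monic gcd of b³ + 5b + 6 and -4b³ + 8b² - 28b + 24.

b² - b + 6

By polynomial division,
  b³ + 5b + 6 = (-1/4)(-4b³ + 8b² - 28b + 24) + (2b² - 2b + 12)
  -4b³ + 8b² - 28b + 24 = (-2b + 2)(2b² - 2b + 12) + (0)
Last nonzero remainder: 2b² - 2b + 12. Dividing through by 2 gives the monic gcd b² - b + 6.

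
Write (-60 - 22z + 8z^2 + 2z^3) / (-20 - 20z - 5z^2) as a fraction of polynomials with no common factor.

(30 - 4z - 2z^2)/(10 + 5z)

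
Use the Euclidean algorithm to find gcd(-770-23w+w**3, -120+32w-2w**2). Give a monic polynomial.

Repeated division with remainder:
  w**3-23w-770 = (-(1/2)w-8)(-2w**2+32w-120) + (173w-1730)
  -2w**2+32w-120 = (-(2/173)w+12/173)(173w-1730) + (0)
Last nonzero remainder: 173w-1730. Dividing through by 173 gives the monic gcd w-10.

-10+w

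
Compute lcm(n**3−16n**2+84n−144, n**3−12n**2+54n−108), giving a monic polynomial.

n**5−22n**4+198n**3−936n**2+2376n−2592

Repeated division with remainder:
  n**3−16n**2+84n−144 = (n**3−12n**2+54n−108) + (−4n**2+30n−36)
  n**3−12n**2+54n−108 = (−(1/4)n+9/8)(−4n**2+30n−36) + ((45/4)n−135/2)
  −4n**2+30n−36 = (−(16/45)n+8/15)((45/4)n−135/2) + (0)
Last nonzero remainder: (45/4)n−135/2. Dividing through by 45/4 gives the monic gcd n−6.
Then lcm(f, g) = f·g / gcd(f, g); expanding and making the result monic gives the answer.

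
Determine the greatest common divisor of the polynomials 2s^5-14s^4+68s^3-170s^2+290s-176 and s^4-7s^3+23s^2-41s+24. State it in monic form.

s^3-4s^2+11s-8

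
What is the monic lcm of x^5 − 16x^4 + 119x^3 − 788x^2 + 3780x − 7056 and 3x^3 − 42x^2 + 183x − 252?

Apply the Euclidean algorithm:
  x^5 − 16x^4 + 119x^3 − 788x^2 + 3780x − 7056 = ((1/3)x^2 − (2/3)x + 10)(3x^3 − 42x^2 + 183x − 252) + (−162x^2 + 1782x − 4536)
  3x^3 − 42x^2 + 183x − 252 = (−(1/54)x + 1/18)(−162x^2 + 1782x − 4536) + (0)
Last nonzero remainder: −162x^2 + 1782x − 4536. Dividing through by −162 gives the monic gcd x^2 − 11x + 28.
Then lcm(f, g) = f·g / gcd(f, g); expanding and making the result monic gives the answer.

x^6 − 19x^5 + 167x^4 − 1145x^3 + 6144x^2 − 18396x + 21168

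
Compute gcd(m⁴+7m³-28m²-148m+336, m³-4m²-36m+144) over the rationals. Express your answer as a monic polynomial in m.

Apply the Euclidean algorithm:
  m⁴+7m³-28m²-148m+336 = (m+11)(m³-4m²-36m+144) + (52m²+104m-1248)
  m³-4m²-36m+144 = ((1/52)m-3/26)(52m²+104m-1248) + (0)
Last nonzero remainder: 52m²+104m-1248. Dividing through by 52 gives the monic gcd m²+2m-24.

m²+2m-24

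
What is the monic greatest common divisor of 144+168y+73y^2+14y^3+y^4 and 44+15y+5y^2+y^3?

Euclidean algorithm in ℚ[y]:
  y^4+14y^3+73y^2+168y+144 = (y+9)(y^3+5y^2+15y+44) + (13y^2−11y−252)
  y^3+5y^2+15y+44 = ((1/13)y+76/169)(13y^2−11y−252) + ((6647/169)y+26588/169)
  13y^2−11y−252 = ((2197/6647)y−10647/6647)((6647/169)y+26588/169) + (0)
Last nonzero remainder: (6647/169)y+26588/169. Dividing through by 6647/169 gives the monic gcd y+4.

4+y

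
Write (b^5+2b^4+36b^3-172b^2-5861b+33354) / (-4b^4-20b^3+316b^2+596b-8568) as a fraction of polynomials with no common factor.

Euclidean algorithm in ℚ[b]:
  b^5+2b^4+36b^3-172b^2-5861b+33354 = (-(1/4)b+3/4)(-4b^4-20b^3+316b^2+596b-8568) + (130b^3-260b^2-8450b+39780)
  -4b^4-20b^3+316b^2+596b-8568 = (-(2/65)b-14/65)(130b^3-260b^2-8450b+39780) + (0)
Last nonzero remainder: 130b^3-260b^2-8450b+39780. Dividing through by 130 gives the monic gcd b^3-2b^2-65b+306.
Cancel b^3-2b^2-65b+306 from numerator and denominator to get the reduced form.

(-b^2-4b-109)/(4b+28)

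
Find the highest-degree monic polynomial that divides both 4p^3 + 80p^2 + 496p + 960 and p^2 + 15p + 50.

p + 10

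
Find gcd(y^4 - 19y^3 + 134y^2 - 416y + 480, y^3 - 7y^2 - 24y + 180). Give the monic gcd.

y - 6

Euclidean algorithm in ℚ[y]:
  y^4 - 19y^3 + 134y^2 - 416y + 480 = (y - 12)(y^3 - 7y^2 - 24y + 180) + (74y^2 - 884y + 2640)
  y^3 - 7y^2 - 24y + 180 = ((1/74)y + 183/2738)(74y^2 - 884y + 2640) + (-(810/1369)y + 4860/1369)
  74y^2 - 884y + 2640 = (-(50653/405)y + 60236/81)(-(810/1369)y + 4860/1369) + (0)
Last nonzero remainder: -(810/1369)y + 4860/1369. Dividing through by -810/1369 gives the monic gcd y - 6.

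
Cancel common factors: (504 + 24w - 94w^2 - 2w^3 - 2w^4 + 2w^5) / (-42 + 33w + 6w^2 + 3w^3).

(36 - 6w - 8w^2 + 2w^3)/(-3 + 3w)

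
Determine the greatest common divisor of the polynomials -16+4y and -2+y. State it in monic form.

1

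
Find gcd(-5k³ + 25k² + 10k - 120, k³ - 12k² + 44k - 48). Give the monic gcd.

k - 4

By polynomial division,
  -5k³ + 25k² + 10k - 120 = (-5)(k³ - 12k² + 44k - 48) + (-35k² + 230k - 360)
  k³ - 12k² + 44k - 48 = (-(1/35)k + 38/245)(-35k² + 230k - 360) + (-(96/49)k + 384/49)
  -35k² + 230k - 360 = ((1715/96)k - 735/16)(-(96/49)k + 384/49) + (0)
Last nonzero remainder: -(96/49)k + 384/49. Dividing through by -96/49 gives the monic gcd k - 4.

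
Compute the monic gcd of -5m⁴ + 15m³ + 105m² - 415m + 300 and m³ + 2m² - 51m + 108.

m² - 7m + 12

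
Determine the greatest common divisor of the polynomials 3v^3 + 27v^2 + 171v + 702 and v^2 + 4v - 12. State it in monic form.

Euclidean algorithm in ℚ[v]:
  3v^3 + 27v^2 + 171v + 702 = (3v + 15)(v^2 + 4v - 12) + (147v + 882)
  v^2 + 4v - 12 = ((1/147)v - 2/147)(147v + 882) + (0)
Last nonzero remainder: 147v + 882. Dividing through by 147 gives the monic gcd v + 6.

v + 6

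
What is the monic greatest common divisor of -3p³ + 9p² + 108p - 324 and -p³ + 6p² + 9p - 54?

Apply the Euclidean algorithm:
  -3p³ + 9p² + 108p - 324 = (3)(-p³ + 6p² + 9p - 54) + (-9p² + 81p - 162)
  -p³ + 6p² + 9p - 54 = ((1/9)p + 1/3)(-9p² + 81p - 162) + (0)
Last nonzero remainder: -9p² + 81p - 162. Dividing through by -9 gives the monic gcd p² - 9p + 18.

p² - 9p + 18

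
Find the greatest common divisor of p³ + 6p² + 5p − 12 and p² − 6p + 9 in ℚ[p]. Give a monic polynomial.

Euclidean algorithm in ℚ[p]:
  p³ + 6p² + 5p − 12 = (p + 12)(p² − 6p + 9) + (68p − 120)
  p² − 6p + 9 = ((1/68)p − 18/289)(68p − 120) + (441/289)
  68p − 120 = ((19652/441)p − 11560/147)(441/289) + (0)
The last nonzero remainder is the constant 441/289, so the polynomials are coprime and gcd = 1.

1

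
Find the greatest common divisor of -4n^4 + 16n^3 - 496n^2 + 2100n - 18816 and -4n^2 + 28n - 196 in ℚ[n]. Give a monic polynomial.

n^2 - 7n + 49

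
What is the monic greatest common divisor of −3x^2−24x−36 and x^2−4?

x+2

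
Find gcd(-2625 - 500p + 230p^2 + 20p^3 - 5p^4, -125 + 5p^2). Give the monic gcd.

Repeated division with remainder:
  -5p^4 + 20p^3 + 230p^2 - 500p - 2625 = (-p^2 + 4p + 21)(5p^2 - 125) + (0)
Last nonzero remainder: 5p^2 - 125. Dividing through by 5 gives the monic gcd p^2 - 25.

-25 + p^2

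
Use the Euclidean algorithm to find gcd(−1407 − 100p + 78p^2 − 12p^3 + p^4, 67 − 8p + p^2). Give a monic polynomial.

67 − 8p + p^2

By polynomial division,
  p^4 − 12p^3 + 78p^2 − 100p − 1407 = (p^2 − 4p − 21)(p^2 − 8p + 67) + (0)
The last nonzero remainder p^2 − 8p + 67 is already monic.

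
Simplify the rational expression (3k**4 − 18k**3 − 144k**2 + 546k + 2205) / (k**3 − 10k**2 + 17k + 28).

(3k**3 + 3k**2 − 123k − 315)/(k**2 − 3k − 4)

By polynomial division,
  3k**4 − 18k**3 − 144k**2 + 546k + 2205 = (3k + 12)(k**3 − 10k**2 + 17k + 28) + (−75k**2 + 258k + 1869)
  k**3 − 10k**2 + 17k + 28 = (−(1/75)k + 164/1875)(−75k**2 + 258k + 1869) + ((12096/625)k − 84672/625)
  −75k**2 + 258k + 1869 = (−(15625/4032)k − 55625/4032)((12096/625)k − 84672/625) + (0)
Last nonzero remainder: (12096/625)k − 84672/625. Dividing through by 12096/625 gives the monic gcd k − 7.
Cancel k − 7 from numerator and denominator to get the reduced form.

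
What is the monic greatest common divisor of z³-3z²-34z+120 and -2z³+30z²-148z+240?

z²-9z+20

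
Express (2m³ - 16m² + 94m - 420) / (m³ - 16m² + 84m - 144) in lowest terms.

Repeated division with remainder:
  2m³ - 16m² + 94m - 420 = (2)(m³ - 16m² + 84m - 144) + (16m² - 74m - 132)
  m³ - 16m² + 84m - 144 = ((1/16)m - 91/128)(16m² - 74m - 132) + ((2537/64)m - 7611/32)
  16m² - 74m - 132 = ((1024/2537)m + 1408/2537)((2537/64)m - 7611/32) + (0)
Last nonzero remainder: (2537/64)m - 7611/32. Dividing through by 2537/64 gives the monic gcd m - 6.
Cancel m - 6 from numerator and denominator to get the reduced form.

(2m² - 4m + 70)/(m² - 10m + 24)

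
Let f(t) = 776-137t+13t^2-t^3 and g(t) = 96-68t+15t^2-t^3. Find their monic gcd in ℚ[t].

-8+t

Euclidean algorithm in ℚ[t]:
  -t^3+13t^2-137t+776 = (-t^3+15t^2-68t+96) + (-2t^2-69t+680)
  -t^3+15t^2-68t+96 = ((1/2)t-99/4)(-2t^2-69t+680) + (-(8463/4)t+16926)
  -2t^2-69t+680 = ((8/8463)t+340/8463)(-(8463/4)t+16926) + (0)
Last nonzero remainder: -(8463/4)t+16926. Dividing through by -8463/4 gives the monic gcd t-8.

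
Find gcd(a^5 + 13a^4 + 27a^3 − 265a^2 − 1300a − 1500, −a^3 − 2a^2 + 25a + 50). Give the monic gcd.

By polynomial division,
  a^5 + 13a^4 + 27a^3 − 265a^2 − 1300a − 1500 = (−a^2 − 11a − 30)(−a^3 − 2a^2 + 25a + 50) + (0)
Last nonzero remainder: −a^3 − 2a^2 + 25a + 50. Dividing through by −1 gives the monic gcd a^3 + 2a^2 − 25a − 50.

a^3 + 2a^2 − 25a − 50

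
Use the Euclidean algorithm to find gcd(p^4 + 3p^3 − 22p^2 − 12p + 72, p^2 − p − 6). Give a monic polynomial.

p^2 − p − 6

Euclidean algorithm in ℚ[p]:
  p^4 + 3p^3 − 22p^2 − 12p + 72 = (p^2 + 4p − 12)(p^2 − p − 6) + (0)
The last nonzero remainder p^2 − p − 6 is already monic.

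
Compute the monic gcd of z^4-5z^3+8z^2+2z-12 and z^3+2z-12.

z-2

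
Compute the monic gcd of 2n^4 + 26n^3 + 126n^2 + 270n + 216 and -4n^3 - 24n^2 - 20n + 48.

Euclidean algorithm in ℚ[n]:
  2n^4 + 26n^3 + 126n^2 + 270n + 216 = (-(1/2)n - 7/2)(-4n^3 - 24n^2 - 20n + 48) + (32n^2 + 224n + 384)
  -4n^3 - 24n^2 - 20n + 48 = (-(1/8)n + 1/8)(32n^2 + 224n + 384) + (0)
Last nonzero remainder: 32n^2 + 224n + 384. Dividing through by 32 gives the monic gcd n^2 + 7n + 12.

n^2 + 7n + 12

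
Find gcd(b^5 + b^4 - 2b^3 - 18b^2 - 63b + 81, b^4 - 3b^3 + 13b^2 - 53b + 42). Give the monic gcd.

Repeated division with remainder:
  b^5 + b^4 - 2b^3 - 18b^2 - 63b + 81 = (b + 4)(b^4 - 3b^3 + 13b^2 - 53b + 42) + (-3b^3 - 17b^2 + 107b - 87)
  b^4 - 3b^3 + 13b^2 - 53b + 42 = (-(1/3)b + 26/9)(-3b^3 - 17b^2 + 107b - 87) + ((880/9)b^2 - (3520/9)b + 880/3)
  -3b^3 - 17b^2 + 107b - 87 = (-(27/880)b - 261/880)((880/9)b^2 - (3520/9)b + 880/3) + (0)
Last nonzero remainder: (880/9)b^2 - (3520/9)b + 880/3. Dividing through by 880/9 gives the monic gcd b^2 - 4b + 3.

b^2 - 4b + 3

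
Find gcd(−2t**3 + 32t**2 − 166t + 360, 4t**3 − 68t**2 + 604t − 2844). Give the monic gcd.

t − 9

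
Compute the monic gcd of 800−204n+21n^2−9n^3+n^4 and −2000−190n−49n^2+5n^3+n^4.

By polynomial division,
  n^4−9n^3+21n^2−204n+800 = (n^4+5n^3−49n^2−190n−2000) + (−14n^3+70n^2−14n+2800)
  n^4+5n^3−49n^2−190n−2000 = (−(1/14)n−5/7)(−14n^3+70n^2−14n+2800) + (0)
Last nonzero remainder: −14n^3+70n^2−14n+2800. Dividing through by −14 gives the monic gcd n^3−5n^2+n−200.

−200+n−5n^2+n^3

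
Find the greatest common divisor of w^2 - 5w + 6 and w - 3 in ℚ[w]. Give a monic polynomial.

Euclidean algorithm in ℚ[w]:
  w^2 - 5w + 6 = (w - 2)(w - 3) + (0)
The last nonzero remainder w - 3 is already monic.

w - 3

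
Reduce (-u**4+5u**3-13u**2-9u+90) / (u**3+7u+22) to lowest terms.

Apply the Euclidean algorithm:
  -u**4+5u**3-13u**2-9u+90 = (-u+5)(u**3+7u+22) + (-6u**2-22u-20)
  u**3+7u+22 = (-(1/6)u+11/18)(-6u**2-22u-20) + ((154/9)u+308/9)
  -6u**2-22u-20 = (-(27/77)u-45/77)((154/9)u+308/9) + (0)
Last nonzero remainder: (154/9)u+308/9. Dividing through by 154/9 gives the monic gcd u+2.
Cancel u+2 from numerator and denominator to get the reduced form.

(-u**3+7u**2-27u+45)/(u**2-2u+11)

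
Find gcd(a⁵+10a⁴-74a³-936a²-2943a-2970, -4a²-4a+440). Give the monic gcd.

Euclidean algorithm in ℚ[a]:
  a⁵+10a⁴-74a³-936a²-2943a-2970 = (-(1/4)a³-(9/4)a²-(27/4)a-27/4)(-4a²-4a+440) + (0)
Last nonzero remainder: -4a²-4a+440. Dividing through by -4 gives the monic gcd a²+a-110.

a²+a-110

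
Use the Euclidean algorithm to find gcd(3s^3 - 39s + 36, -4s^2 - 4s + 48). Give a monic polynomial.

s^2 + s - 12

Repeated division with remainder:
  3s^3 - 39s + 36 = (-(3/4)s + 3/4)(-4s^2 - 4s + 48) + (0)
Last nonzero remainder: -4s^2 - 4s + 48. Dividing through by -4 gives the monic gcd s^2 + s - 12.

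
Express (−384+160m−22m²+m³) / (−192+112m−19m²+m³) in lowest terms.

(−6+m)/(−3+m)

Euclidean algorithm in ℚ[m]:
  m³−22m²+160m−384 = (m³−19m²+112m−192) + (−3m²+48m−192)
  m³−19m²+112m−192 = (−(1/3)m+1)(−3m²+48m−192) + (0)
Last nonzero remainder: −3m²+48m−192. Dividing through by −3 gives the monic gcd m²−16m+64.
Cancel m²−16m+64 from numerator and denominator to get the reduced form.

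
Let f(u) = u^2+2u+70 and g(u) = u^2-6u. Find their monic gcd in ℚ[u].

Repeated division with remainder:
  u^2+2u+70 = (u^2-6u) + (8u+70)
  u^2-6u = ((1/8)u-59/32)(8u+70) + (2065/16)
  8u+70 = ((128/2065)u+32/59)(2065/16) + (0)
The last nonzero remainder is the constant 2065/16, so the polynomials are coprime and gcd = 1.

1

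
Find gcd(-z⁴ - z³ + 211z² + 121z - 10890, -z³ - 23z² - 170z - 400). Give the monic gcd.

z + 10

Repeated division with remainder:
  -z⁴ - z³ + 211z² + 121z - 10890 = (z - 22)(-z³ - 23z² - 170z - 400) + (-125z² - 3219z - 19690)
  -z³ - 23z² - 170z - 400 = ((1/125)z - 344/15625)(-125z² - 3219z - 19690) + (-(1302336/15625)z - 2604672/3125)
  -125z² - 3219z - 19690 = ((1953125/1302336)z + 30765625/1302336)(-(1302336/15625)z - 2604672/3125) + (0)
Last nonzero remainder: -(1302336/15625)z - 2604672/3125. Dividing through by -1302336/15625 gives the monic gcd z + 10.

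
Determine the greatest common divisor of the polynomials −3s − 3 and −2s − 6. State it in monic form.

1

Repeated division with remainder:
  −3s − 3 = (3/2)(−2s − 6) + (6)
  −2s − 6 = (−(1/3)s − 1)(6) + (0)
The last nonzero remainder is the constant 6, so the polynomials are coprime and gcd = 1.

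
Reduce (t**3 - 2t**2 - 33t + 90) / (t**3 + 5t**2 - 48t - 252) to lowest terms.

(t**2 - 8t + 15)/(t**2 - t - 42)

By polynomial division,
  t**3 - 2t**2 - 33t + 90 = (t**3 + 5t**2 - 48t - 252) + (-7t**2 + 15t + 342)
  t**3 + 5t**2 - 48t - 252 = (-(1/7)t - 50/49)(-7t**2 + 15t + 342) + ((792/49)t + 4752/49)
  -7t**2 + 15t + 342 = (-(343/792)t + 931/264)((792/49)t + 4752/49) + (0)
Last nonzero remainder: (792/49)t + 4752/49. Dividing through by 792/49 gives the monic gcd t + 6.
Cancel t + 6 from numerator and denominator to get the reduced form.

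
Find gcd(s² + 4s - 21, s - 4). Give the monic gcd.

Euclidean algorithm in ℚ[s]:
  s² + 4s - 21 = (s + 8)(s - 4) + (11)
  s - 4 = ((1/11)s - 4/11)(11) + (0)
The last nonzero remainder is the constant 11, so the polynomials are coprime and gcd = 1.

1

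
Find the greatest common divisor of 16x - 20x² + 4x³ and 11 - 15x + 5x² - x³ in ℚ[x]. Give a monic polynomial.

-1 + x

Repeated division with remainder:
  4x³ - 20x² + 16x = (-4)(-x³ + 5x² - 15x + 11) + (-44x + 44)
  -x³ + 5x² - 15x + 11 = ((1/44)x² - (1/11)x + 1/4)(-44x + 44) + (0)
Last nonzero remainder: -44x + 44. Dividing through by -44 gives the monic gcd x - 1.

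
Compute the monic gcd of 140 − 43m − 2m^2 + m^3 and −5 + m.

−5 + m

Apply the Euclidean algorithm:
  m^3 − 2m^2 − 43m + 140 = (m^2 + 3m − 28)(m − 5) + (0)
The last nonzero remainder m − 5 is already monic.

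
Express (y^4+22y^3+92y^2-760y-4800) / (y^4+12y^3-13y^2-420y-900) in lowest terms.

(y^2+18y+80)/(y^2+8y+15)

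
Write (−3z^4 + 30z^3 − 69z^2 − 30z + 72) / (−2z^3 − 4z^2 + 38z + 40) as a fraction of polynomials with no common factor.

(3z^2 − 21z + 18)/(2z + 10)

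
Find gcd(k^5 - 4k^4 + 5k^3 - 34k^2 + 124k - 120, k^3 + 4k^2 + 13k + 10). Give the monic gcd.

Repeated division with remainder:
  k^5 - 4k^4 + 5k^3 - 34k^2 + 124k - 120 = (k^2 - 8k + 24)(k^3 + 4k^2 + 13k + 10) + (-36k^2 - 108k - 360)
  k^3 + 4k^2 + 13k + 10 = (-(1/36)k - 1/36)(-36k^2 - 108k - 360) + (0)
Last nonzero remainder: -36k^2 - 108k - 360. Dividing through by -36 gives the monic gcd k^2 + 3k + 10.

k^2 + 3k + 10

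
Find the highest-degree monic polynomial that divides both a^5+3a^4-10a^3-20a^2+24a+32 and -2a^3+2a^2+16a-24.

Euclidean algorithm in ℚ[a]:
  a^5+3a^4-10a^3-20a^2+24a+32 = (-(1/2)a^2-2a-1)(-2a^3+2a^2+16a-24) + (2a^2-8a+8)
  -2a^3+2a^2+16a-24 = (-a-3)(2a^2-8a+8) + (0)
Last nonzero remainder: 2a^2-8a+8. Dividing through by 2 gives the monic gcd a^2-4a+4.

a^2-4a+4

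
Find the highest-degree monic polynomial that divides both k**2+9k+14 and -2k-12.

1

Apply the Euclidean algorithm:
  k**2+9k+14 = (-(1/2)k-3/2)(-2k-12) + (-4)
  -2k-12 = ((1/2)k+3)(-4) + (0)
The last nonzero remainder is the constant -4, so the polynomials are coprime and gcd = 1.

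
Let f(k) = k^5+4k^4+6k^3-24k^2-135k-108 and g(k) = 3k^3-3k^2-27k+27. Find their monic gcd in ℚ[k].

k^2-9

By polynomial division,
  k^5+4k^4+6k^3-24k^2-135k-108 = ((1/3)k^2+(5/3)k+20/3)(3k^3-3k^2-27k+27) + (32k^2-288)
  3k^3-3k^2-27k+27 = ((3/32)k-3/32)(32k^2-288) + (0)
Last nonzero remainder: 32k^2-288. Dividing through by 32 gives the monic gcd k^2-9.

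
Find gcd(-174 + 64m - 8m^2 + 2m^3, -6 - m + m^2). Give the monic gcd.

-3 + m

By polynomial division,
  2m^3 - 8m^2 + 64m - 174 = (2m - 6)(m^2 - m - 6) + (70m - 210)
  m^2 - m - 6 = ((1/70)m + 1/35)(70m - 210) + (0)
Last nonzero remainder: 70m - 210. Dividing through by 70 gives the monic gcd m - 3.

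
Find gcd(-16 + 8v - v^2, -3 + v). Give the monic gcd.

1

Repeated division with remainder:
  -v^2 + 8v - 16 = (-v + 5)(v - 3) + (-1)
  v - 3 = (-v + 3)(-1) + (0)
The last nonzero remainder is the constant -1, so the polynomials are coprime and gcd = 1.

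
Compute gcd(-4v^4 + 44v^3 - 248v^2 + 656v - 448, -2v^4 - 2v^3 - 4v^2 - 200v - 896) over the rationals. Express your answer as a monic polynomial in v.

By polynomial division,
  -4v^4 + 44v^3 - 248v^2 + 656v - 448 = (2)(-2v^4 - 2v^3 - 4v^2 - 200v - 896) + (48v^3 - 240v^2 + 1056v + 1344)
  -2v^4 - 2v^3 - 4v^2 - 200v - 896 = (-(1/24)v - 1/4)(48v^3 - 240v^2 + 1056v + 1344) + (-20v^2 + 120v - 560)
  48v^3 - 240v^2 + 1056v + 1344 = (-(12/5)v - 12/5)(-20v^2 + 120v - 560) + (0)
Last nonzero remainder: -20v^2 + 120v - 560. Dividing through by -20 gives the monic gcd v^2 - 6v + 28.

v^2 - 6v + 28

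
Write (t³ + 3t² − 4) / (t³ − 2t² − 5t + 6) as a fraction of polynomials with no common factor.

(t + 2)/(t − 3)

Euclidean algorithm in ℚ[t]:
  t³ + 3t² − 4 = (t³ − 2t² − 5t + 6) + (5t² + 5t − 10)
  t³ − 2t² − 5t + 6 = ((1/5)t − 3/5)(5t² + 5t − 10) + (0)
Last nonzero remainder: 5t² + 5t − 10. Dividing through by 5 gives the monic gcd t² + t − 2.
Cancel t² + t − 2 from numerator and denominator to get the reduced form.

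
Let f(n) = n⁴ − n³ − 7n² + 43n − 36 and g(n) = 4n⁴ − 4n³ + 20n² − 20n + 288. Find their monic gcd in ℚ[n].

Euclidean algorithm in ℚ[n]:
  n⁴ − n³ − 7n² + 43n − 36 = (1/4)(4n⁴ − 4n³ + 20n² − 20n + 288) + (−12n² + 48n − 108)
  4n⁴ − 4n³ + 20n² − 20n + 288 = (−(1/3)n² − n − 8/3)(−12n² + 48n − 108) + (0)
Last nonzero remainder: −12n² + 48n − 108. Dividing through by −12 gives the monic gcd n² − 4n + 9.

n² − 4n + 9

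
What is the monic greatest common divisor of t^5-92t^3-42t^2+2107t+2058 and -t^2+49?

t^2-49

Apply the Euclidean algorithm:
  t^5-92t^3-42t^2+2107t+2058 = (-t^3+43t+42)(-t^2+49) + (0)
Last nonzero remainder: -t^2+49. Dividing through by -1 gives the monic gcd t^2-49.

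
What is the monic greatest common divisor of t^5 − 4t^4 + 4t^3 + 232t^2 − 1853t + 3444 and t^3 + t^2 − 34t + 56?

t^2 + 3t − 28

Euclidean algorithm in ℚ[t]:
  t^5 − 4t^4 + 4t^3 + 232t^2 − 1853t + 3444 = (t^2 − 5t + 43)(t^3 + t^2 − 34t + 56) + (−37t^2 − 111t + 1036)
  t^3 + t^2 − 34t + 56 = (−(1/37)t + 2/37)(−37t^2 − 111t + 1036) + (0)
Last nonzero remainder: −37t^2 − 111t + 1036. Dividing through by −37 gives the monic gcd t^2 + 3t − 28.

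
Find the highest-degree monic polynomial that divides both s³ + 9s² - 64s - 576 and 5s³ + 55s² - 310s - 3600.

Repeated division with remainder:
  s³ + 9s² - 64s - 576 = (1/5)(5s³ + 55s² - 310s - 3600) + (-2s² - 2s + 144)
  5s³ + 55s² - 310s - 3600 = (-(5/2)s - 25)(-2s² - 2s + 144) + (0)
Last nonzero remainder: -2s² - 2s + 144. Dividing through by -2 gives the monic gcd s² + s - 72.

s² + s - 72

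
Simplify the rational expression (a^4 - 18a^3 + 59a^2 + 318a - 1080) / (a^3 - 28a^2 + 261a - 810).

Apply the Euclidean algorithm:
  a^4 - 18a^3 + 59a^2 + 318a - 1080 = (a + 10)(a^3 - 28a^2 + 261a - 810) + (78a^2 - 1482a + 7020)
  a^3 - 28a^2 + 261a - 810 = ((1/78)a - 3/26)(78a^2 - 1482a + 7020) + (0)
Last nonzero remainder: 78a^2 - 1482a + 7020. Dividing through by 78 gives the monic gcd a^2 - 19a + 90.
Cancel a^2 - 19a + 90 from numerator and denominator to get the reduced form.

(a^2 + a - 12)/(a - 9)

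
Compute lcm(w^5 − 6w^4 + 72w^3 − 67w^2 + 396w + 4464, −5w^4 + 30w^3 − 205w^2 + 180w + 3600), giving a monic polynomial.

w^6 − 11w^5 + 102w^4 − 427w^3 + 731w^2 + 2484w − 22320

By polynomial division,
  w^5 − 6w^4 + 72w^3 − 67w^2 + 396w + 4464 = (−(1/5)w)(−5w^4 + 30w^3 − 205w^2 + 180w + 3600) + (31w^3 − 31w^2 + 1116w + 4464)
  −5w^4 + 30w^3 − 205w^2 + 180w + 3600 = (−(5/31)w + 25/31)(31w^3 − 31w^2 + 1116w + 4464) + (0)
Last nonzero remainder: 31w^3 − 31w^2 + 1116w + 4464. Dividing through by 31 gives the monic gcd w^3 − w^2 + 36w + 144.
Then lcm(f, g) = f·g / gcd(f, g); expanding and making the result monic gives the answer.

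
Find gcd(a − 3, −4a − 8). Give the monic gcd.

Repeated division with remainder:
  a − 3 = (−1/4)(−4a − 8) + (−5)
  −4a − 8 = ((4/5)a + 8/5)(−5) + (0)
The last nonzero remainder is the constant −5, so the polynomials are coprime and gcd = 1.

1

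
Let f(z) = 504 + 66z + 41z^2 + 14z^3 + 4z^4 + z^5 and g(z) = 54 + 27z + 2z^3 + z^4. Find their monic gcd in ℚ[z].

9 - 3z + z^2

Repeated division with remainder:
  z^5 + 4z^4 + 14z^3 + 41z^2 + 66z + 504 = (z + 2)(z^4 + 2z^3 + 27z + 54) + (10z^3 + 14z^2 - 42z + 396)
  z^4 + 2z^3 + 27z + 54 = ((1/10)z + 3/50)(10z^3 + 14z^2 - 42z + 396) + ((84/25)z^2 - (252/25)z + 756/25)
  10z^3 + 14z^2 - 42z + 396 = ((125/42)z + 275/21)((84/25)z^2 - (252/25)z + 756/25) + (0)
Last nonzero remainder: (84/25)z^2 - (252/25)z + 756/25. Dividing through by 84/25 gives the monic gcd z^2 - 3z + 9.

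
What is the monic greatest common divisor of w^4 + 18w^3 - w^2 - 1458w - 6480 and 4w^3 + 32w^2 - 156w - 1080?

w + 9

Euclidean algorithm in ℚ[w]:
  w^4 + 18w^3 - w^2 - 1458w - 6480 = ((1/4)w + 5/2)(4w^3 + 32w^2 - 156w - 1080) + (-42w^2 - 798w - 3780)
  4w^3 + 32w^2 - 156w - 1080 = (-(2/21)w + 22/21)(-42w^2 - 798w - 3780) + (320w + 2880)
  -42w^2 - 798w - 3780 = (-(21/160)w - 21/16)(320w + 2880) + (0)
Last nonzero remainder: 320w + 2880. Dividing through by 320 gives the monic gcd w + 9.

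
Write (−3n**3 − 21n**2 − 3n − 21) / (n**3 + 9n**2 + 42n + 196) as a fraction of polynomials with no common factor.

(−3n**2 − 3)/(n**2 + 2n + 28)

Repeated division with remainder:
  −3n**3 − 21n**2 − 3n − 21 = (−3)(n**3 + 9n**2 + 42n + 196) + (6n**2 + 123n + 567)
  n**3 + 9n**2 + 42n + 196 = ((1/6)n − 23/12)(6n**2 + 123n + 567) + ((733/4)n + 5131/4)
  6n**2 + 123n + 567 = ((24/733)n + 324/733)((733/4)n + 5131/4) + (0)
Last nonzero remainder: (733/4)n + 5131/4. Dividing through by 733/4 gives the monic gcd n + 7.
Cancel n + 7 from numerator and denominator to get the reduced form.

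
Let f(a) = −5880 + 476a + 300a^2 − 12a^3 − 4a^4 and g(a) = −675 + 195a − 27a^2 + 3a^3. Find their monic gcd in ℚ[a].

−5 + a

Apply the Euclidean algorithm:
  −4a^4 − 12a^3 + 300a^2 + 476a − 5880 = (−(4/3)a − 16)(3a^3 − 27a^2 + 195a − 675) + (128a^2 + 2696a − 16680)
  3a^3 − 27a^2 + 195a − 675 = ((3/128)a − 1443/2048)(128a^2 + 2696a − 16680) + ((636291/256)a − 3181455/256)
  128a^2 + 2696a − 16680 = ((32768/636291)a + 284672/212097)((636291/256)a − 3181455/256) + (0)
Last nonzero remainder: (636291/256)a − 3181455/256. Dividing through by 636291/256 gives the monic gcd a − 5.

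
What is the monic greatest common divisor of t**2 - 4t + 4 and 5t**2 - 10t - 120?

1

Repeated division with remainder:
  t**2 - 4t + 4 = (1/5)(5t**2 - 10t - 120) + (-2t + 28)
  5t**2 - 10t - 120 = (-(5/2)t - 30)(-2t + 28) + (720)
  -2t + 28 = (-(1/360)t + 7/180)(720) + (0)
The last nonzero remainder is the constant 720, so the polynomials are coprime and gcd = 1.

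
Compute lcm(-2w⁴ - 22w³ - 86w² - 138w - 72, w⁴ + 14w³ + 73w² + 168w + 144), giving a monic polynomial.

w⁵ + 15w⁴ + 87w³ + 241w² + 312w + 144

Repeated division with remainder:
  -2w⁴ - 22w³ - 86w² - 138w - 72 = (-2)(w⁴ + 14w³ + 73w² + 168w + 144) + (6w³ + 60w² + 198w + 216)
  w⁴ + 14w³ + 73w² + 168w + 144 = ((1/6)w + 2/3)(6w³ + 60w² + 198w + 216) + (0)
Last nonzero remainder: 6w³ + 60w² + 198w + 216. Dividing through by 6 gives the monic gcd w³ + 10w² + 33w + 36.
Then lcm(f, g) = f·g / gcd(f, g); expanding and making the result monic gives the answer.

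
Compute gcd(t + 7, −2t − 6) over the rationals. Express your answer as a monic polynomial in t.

1

By polynomial division,
  t + 7 = (−1/2)(−2t − 6) + (4)
  −2t − 6 = (−(1/2)t − 3/2)(4) + (0)
The last nonzero remainder is the constant 4, so the polynomials are coprime and gcd = 1.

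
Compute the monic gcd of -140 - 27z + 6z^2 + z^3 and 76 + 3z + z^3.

4 + z

Euclidean algorithm in ℚ[z]:
  z^3 + 6z^2 - 27z - 140 = (z^3 + 3z + 76) + (6z^2 - 30z - 216)
  z^3 + 3z + 76 = ((1/6)z + 5/6)(6z^2 - 30z - 216) + (64z + 256)
  6z^2 - 30z - 216 = ((3/32)z - 27/32)(64z + 256) + (0)
Last nonzero remainder: 64z + 256. Dividing through by 64 gives the monic gcd z + 4.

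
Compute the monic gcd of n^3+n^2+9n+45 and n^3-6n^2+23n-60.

Euclidean algorithm in ℚ[n]:
  n^3+n^2+9n+45 = (n^3-6n^2+23n-60) + (7n^2-14n+105)
  n^3-6n^2+23n-60 = ((1/7)n-4/7)(7n^2-14n+105) + (0)
Last nonzero remainder: 7n^2-14n+105. Dividing through by 7 gives the monic gcd n^2-2n+15.

n^2-2n+15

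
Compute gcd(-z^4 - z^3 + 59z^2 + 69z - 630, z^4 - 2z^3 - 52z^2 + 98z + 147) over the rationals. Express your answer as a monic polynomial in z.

z^2 - 10z + 21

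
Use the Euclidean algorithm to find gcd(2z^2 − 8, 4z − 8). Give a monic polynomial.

z − 2

Apply the Euclidean algorithm:
  2z^2 − 8 = ((1/2)z + 1)(4z − 8) + (0)
Last nonzero remainder: 4z − 8. Dividing through by 4 gives the monic gcd z − 2.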